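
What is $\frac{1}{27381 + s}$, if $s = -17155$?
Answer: $\frac{1}{10226} \approx 9.779 \cdot 10^{-5}$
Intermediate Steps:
$\frac{1}{27381 + s} = \frac{1}{27381 - 17155} = \frac{1}{10226}$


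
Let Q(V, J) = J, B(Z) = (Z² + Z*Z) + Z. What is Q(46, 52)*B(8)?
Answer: 7072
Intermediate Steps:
B(Z) = Z + 2*Z² (B(Z) = (Z² + Z²) + Z = 2*Z² + Z = Z + 2*Z²)
Q(46, 52)*B(8) = 52*(8*(1 + 2*8)) = 52*(8*(1 + 16)) = 52*(8*17) = 52*136 = 7072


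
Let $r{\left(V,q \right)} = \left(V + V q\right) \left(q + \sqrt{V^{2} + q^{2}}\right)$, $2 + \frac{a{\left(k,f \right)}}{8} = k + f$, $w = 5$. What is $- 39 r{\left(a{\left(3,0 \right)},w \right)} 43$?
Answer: $-402480 - 80496 \sqrt{89} \approx -1.1619 \cdot 10^{6}$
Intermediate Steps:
$a{\left(k,f \right)} = -16 + 8 f + 8 k$ ($a{\left(k,f \right)} = -16 + 8 \left(k + f\right) = -16 + 8 \left(f + k\right) = -16 + \left(8 f + 8 k\right) = -16 + 8 f + 8 k$)
$- 39 r{\left(a{\left(3,0 \right)},w \right)} 43 = - 39 \left(-16 + 8 \cdot 0 + 8 \cdot 3\right) \left(5 + 5^{2} + \sqrt{\left(-16 + 8 \cdot 0 + 8 \cdot 3\right)^{2} + 5^{2}} + 5 \sqrt{\left(-16 + 8 \cdot 0 + 8 \cdot 3\right)^{2} + 5^{2}}\right) 43 = - 39 \left(-16 + 0 + 24\right) \left(5 + 25 + \sqrt{\left(-16 + 0 + 24\right)^{2} + 25} + 5 \sqrt{\left(-16 + 0 + 24\right)^{2} + 25}\right) 43 = - 39 \cdot 8 \left(5 + 25 + \sqrt{8^{2} + 25} + 5 \sqrt{8^{2} + 25}\right) 43 = - 39 \cdot 8 \left(5 + 25 + \sqrt{64 + 25} + 5 \sqrt{64 + 25}\right) 43 = - 39 \cdot 8 \left(5 + 25 + \sqrt{89} + 5 \sqrt{89}\right) 43 = - 39 \cdot 8 \left(30 + 6 \sqrt{89}\right) 43 = - 39 \left(240 + 48 \sqrt{89}\right) 43 = \left(-9360 - 1872 \sqrt{89}\right) 43 = -402480 - 80496 \sqrt{89}$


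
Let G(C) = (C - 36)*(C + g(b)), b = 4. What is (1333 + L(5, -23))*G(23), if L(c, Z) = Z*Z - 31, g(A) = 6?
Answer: -690287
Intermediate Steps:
L(c, Z) = -31 + Z**2 (L(c, Z) = Z**2 - 31 = -31 + Z**2)
G(C) = (-36 + C)*(6 + C) (G(C) = (C - 36)*(C + 6) = (-36 + C)*(6 + C))
(1333 + L(5, -23))*G(23) = (1333 + (-31 + (-23)**2))*(-216 + 23**2 - 30*23) = (1333 + (-31 + 529))*(-216 + 529 - 690) = (1333 + 498)*(-377) = 1831*(-377) = -690287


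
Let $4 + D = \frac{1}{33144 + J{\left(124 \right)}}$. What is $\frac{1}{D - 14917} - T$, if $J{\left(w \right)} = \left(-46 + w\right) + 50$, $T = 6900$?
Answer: $- \frac{3425515459172}{496451511} \approx -6900.0$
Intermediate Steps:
$J{\left(w \right)} = 4 + w$
$D = - \frac{133087}{33272}$ ($D = -4 + \frac{1}{33144 + \left(4 + 124\right)} = -4 + \frac{1}{33144 + 128} = -4 + \frac{1}{33272} = - \frac{133087}{33272} \approx -4.0$)
$\frac{1}{D - 14917} - T = \frac{1}{- \frac{133087}{33272} - 14917} - 6900 = \frac{1}{- \frac{496451511}{33272}} - 6900 = - \frac{33272}{496451511} - 6900 = - \frac{3425515459172}{496451511}$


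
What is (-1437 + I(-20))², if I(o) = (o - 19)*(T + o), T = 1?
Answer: 484416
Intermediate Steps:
I(o) = (1 + o)*(-19 + o) (I(o) = (o - 19)*(1 + o) = (-19 + o)*(1 + o) = (1 + o)*(-19 + o))
(-1437 + I(-20))² = (-1437 + (-19 + (-20)² - 18*(-20)))² = (-1437 + (-19 + 400 + 360))² = (-1437 + 741)² = (-696)² = 484416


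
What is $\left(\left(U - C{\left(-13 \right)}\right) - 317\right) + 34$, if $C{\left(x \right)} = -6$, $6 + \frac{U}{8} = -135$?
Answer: $-1405$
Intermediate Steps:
$U = -1128$ ($U = -48 + 8 \left(-135\right) = -48 - 1080 = -1128$)
$\left(\left(U - C{\left(-13 \right)}\right) - 317\right) + 34 = \left(\left(-1128 - -6\right) - 317\right) + 34 = \left(\left(-1128 + 6\right) - 317\right) + 34 = \left(-1122 - 317\right) + 34 = -1439 + 34 = -1405$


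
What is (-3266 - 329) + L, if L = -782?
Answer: -4377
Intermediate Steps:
(-3266 - 329) + L = (-3266 - 329) - 782 = -3595 - 782 = -4377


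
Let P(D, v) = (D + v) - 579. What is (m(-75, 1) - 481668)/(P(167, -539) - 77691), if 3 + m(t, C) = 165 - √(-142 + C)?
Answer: 80251/13107 + I*√141/78642 ≈ 6.1228 + 0.00015099*I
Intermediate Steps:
P(D, v) = -579 + D + v
m(t, C) = 162 - √(-142 + C) (m(t, C) = -3 + (165 - √(-142 + C)) = 162 - √(-142 + C))
(m(-75, 1) - 481668)/(P(167, -539) - 77691) = ((162 - √(-142 + 1)) - 481668)/((-579 + 167 - 539) - 77691) = ((162 - √(-141)) - 481668)/(-951 - 77691) = ((162 - I*√141) - 481668)/(-78642) = ((162 - I*√141) - 481668)*(-1/78642) = (-481506 - I*√141)*(-1/78642) = 80251/13107 + I*√141/78642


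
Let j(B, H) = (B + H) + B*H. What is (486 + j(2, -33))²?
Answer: 151321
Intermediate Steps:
j(B, H) = B + H + B*H
(486 + j(2, -33))² = (486 + (2 - 33 + 2*(-33)))² = (486 + (2 - 33 - 66))² = (486 - 97)² = 389² = 151321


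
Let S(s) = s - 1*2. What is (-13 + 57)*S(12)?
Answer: 440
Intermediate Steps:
S(s) = -2 + s (S(s) = s - 2 = -2 + s)
(-13 + 57)*S(12) = (-13 + 57)*(-2 + 12) = 44*10 = 440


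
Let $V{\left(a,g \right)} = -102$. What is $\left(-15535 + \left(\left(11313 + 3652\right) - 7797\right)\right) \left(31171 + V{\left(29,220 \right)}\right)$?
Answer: $-259954323$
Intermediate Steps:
$\left(-15535 + \left(\left(11313 + 3652\right) - 7797\right)\right) \left(31171 + V{\left(29,220 \right)}\right) = \left(-15535 + \left(\left(11313 + 3652\right) - 7797\right)\right) \left(31171 - 102\right) = \left(-15535 + \left(14965 - 7797\right)\right) 31069 = \left(-15535 + 7168\right) 31069 = \left(-8367\right) 31069 = -259954323$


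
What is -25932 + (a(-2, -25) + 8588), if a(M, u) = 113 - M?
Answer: -17229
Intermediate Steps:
-25932 + (a(-2, -25) + 8588) = -25932 + ((113 - 1*(-2)) + 8588) = -25932 + ((113 + 2) + 8588) = -25932 + (115 + 8588) = -25932 + 8703 = -17229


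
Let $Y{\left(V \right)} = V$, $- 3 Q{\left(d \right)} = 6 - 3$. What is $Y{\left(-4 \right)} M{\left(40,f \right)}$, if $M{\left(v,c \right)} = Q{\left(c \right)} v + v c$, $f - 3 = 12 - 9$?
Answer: $-800$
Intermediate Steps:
$f = 6$ ($f = 3 + \left(12 - 9\right) = 3 + 3 = 6$)
$Q{\left(d \right)} = -1$ ($Q{\left(d \right)} = - \frac{6 - 3}{3} = \left(- \frac{1}{3}\right) 3 = -1$)
$M{\left(v,c \right)} = - v + c v$ ($M{\left(v,c \right)} = - v + v c = - v + c v$)
$Y{\left(-4 \right)} M{\left(40,f \right)} = - 4 \cdot 40 \left(-1 + 6\right) = - 4 \cdot 40 \cdot 5 = \left(-4\right) 200 = -800$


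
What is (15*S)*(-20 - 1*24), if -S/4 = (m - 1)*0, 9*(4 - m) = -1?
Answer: 0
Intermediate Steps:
m = 37/9 (m = 4 - ⅑*(-1) = 4 + ⅑ = 37/9 ≈ 4.1111)
S = 0 (S = -4*(37/9 - 1)*0 = -112*0/9 = -4*0 = 0)
(15*S)*(-20 - 1*24) = (15*0)*(-20 - 1*24) = 0*(-20 - 24) = 0*(-44) = 0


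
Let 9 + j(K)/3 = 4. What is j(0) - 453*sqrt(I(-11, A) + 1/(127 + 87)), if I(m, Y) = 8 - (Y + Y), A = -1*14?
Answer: -15 - 453*sqrt(1648870)/214 ≈ -2733.2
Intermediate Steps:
A = -14
j(K) = -15 (j(K) = -27 + 3*4 = -27 + 12 = -15)
I(m, Y) = 8 - 2*Y
j(0) - 453*sqrt(I(-11, A) + 1/(127 + 87)) = -15 - 453*sqrt((8 - 2*(-14)) + 1/(127 + 87)) = -15 - 453*sqrt((8 + 28) + 1/214) = -15 - 453*sqrt(36 + 1/214) = -15 - 453*sqrt(1648870)/214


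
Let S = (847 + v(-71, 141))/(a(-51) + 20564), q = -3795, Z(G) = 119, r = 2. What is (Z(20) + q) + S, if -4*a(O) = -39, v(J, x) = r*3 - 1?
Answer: -302513012/82295 ≈ -3676.0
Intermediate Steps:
v(J, x) = 5 (v(J, x) = 2*3 - 1 = 6 - 1 = 5)
a(O) = 39/4 (a(O) = -¼*(-39) = 39/4)
S = 3408/82295 (S = (847 + 5)/(39/4 + 20564) = 852/(82295/4) = 852*(4/82295) = 3408/82295 ≈ 0.041412)
(Z(20) + q) + S = (119 - 3795) + 3408/82295 = -3676 + 3408/82295 = -302513012/82295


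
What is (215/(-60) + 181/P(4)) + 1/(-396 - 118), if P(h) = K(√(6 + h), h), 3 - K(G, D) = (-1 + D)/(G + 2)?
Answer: 1389031/27756 + 181*√10/27 ≈ 71.243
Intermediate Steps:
K(G, D) = 3 - (-1 + D)/(2 + G) (K(G, D) = 3 - (-1 + D)/(G + 2) = 3 - (-1 + D)/(2 + G))
P(h) = (7 - h + 3*√(6 + h))/(2 + √(6 + h))
(215/(-60) + 181/P(4)) + 1/(-396 - 118) = (215/(-60) + 181/(((7 - 1*4 + 3*√(6 + 4))/(2 + √(6 + 4))))) + 1/(-396 - 118) = (215*(-1/60) + 181/(((7 - 4 + 3*√10)/(2 + √10)))) + 1/(-514) = (-43/12 + 181/(((3 + 3*√10)/(2 + √10)))) - 1/514 = (-43/12 + 181*((2 + √10)/(3 + 3*√10))) - 1/514 = (-43/12 + 181*(2 + √10)/(3 + 3*√10)) - 1/514 = -11057/3084 + 181*(2 + √10)/(3 + 3*√10)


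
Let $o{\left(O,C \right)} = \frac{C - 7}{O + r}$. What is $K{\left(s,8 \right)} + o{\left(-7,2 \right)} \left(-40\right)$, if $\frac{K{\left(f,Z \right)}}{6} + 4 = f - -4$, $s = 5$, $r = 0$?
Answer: $\frac{10}{7} \approx 1.4286$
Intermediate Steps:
$K{\left(f,Z \right)} = 6 f$ ($K{\left(f,Z \right)} = -24 + 6 \left(f - -4\right) = -24 + 6 \left(f + 4\right) = -24 + 6 \left(4 + f\right) = -24 + \left(24 + 6 f\right) = 6 f$)
$o{\left(O,C \right)} = \frac{-7 + C}{O}$ ($o{\left(O,C \right)} = \frac{C - 7}{O + 0} = \frac{-7 + C}{O}$)
$K{\left(s,8 \right)} + o{\left(-7,2 \right)} \left(-40\right) = 6 \cdot 5 + \frac{-7 + 2}{-7} \left(-40\right) = 30 + \left(- \frac{1}{7}\right) \left(-5\right) \left(-40\right) = 30 + \frac{5}{7} \left(-40\right) = 30 - \frac{200}{7} = \frac{10}{7}$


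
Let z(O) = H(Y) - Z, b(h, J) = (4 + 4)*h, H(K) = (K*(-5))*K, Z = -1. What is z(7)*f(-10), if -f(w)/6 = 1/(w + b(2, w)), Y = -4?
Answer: 79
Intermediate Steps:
H(K) = -5*K² (H(K) = (-5*K)*K = -5*K²)
b(h, J) = 8*h
f(w) = -6/(16 + w) (f(w) = -6/(w + 8*2) = -6/(w + 16) = -6/(16 + w))
z(O) = -79 (z(O) = -5*(-4)² - 1*(-1) = -5*16 + 1 = -80 + 1 = -79)
z(7)*f(-10) = -(-474)/(16 - 10) = -(-474)/6 = -79*(-1) = 79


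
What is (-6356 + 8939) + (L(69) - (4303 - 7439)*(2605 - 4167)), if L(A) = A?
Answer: -4895780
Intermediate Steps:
(-6356 + 8939) + (L(69) - (4303 - 7439)*(2605 - 4167)) = (-6356 + 8939) + (69 - (4303 - 7439)*(2605 - 4167)) = 2583 + (69 - (-3136)*(-1562)) = 2583 + (69 - 1*4898432) = 2583 + (69 - 4898432) = 2583 - 4898363 = -4895780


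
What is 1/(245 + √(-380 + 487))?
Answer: 245/59918 - √107/59918 ≈ 0.0039163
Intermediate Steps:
1/(245 + √(-380 + 487)) = 1/(245 + √107)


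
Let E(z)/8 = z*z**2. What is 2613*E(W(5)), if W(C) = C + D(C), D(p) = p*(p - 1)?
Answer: 326625000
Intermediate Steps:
D(p) = p*(-1 + p)
W(C) = C + C*(-1 + C)
E(z) = 8*z**3 (E(z) = 8*(z*z**2) = 8*z**3)
2613*E(W(5)) = 2613*(8*(5**2)**3) = 2613*(8*25**3) = 2613*(8*15625) = 2613*125000 = 326625000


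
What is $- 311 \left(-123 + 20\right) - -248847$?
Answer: $280880$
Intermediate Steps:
$- 311 \left(-123 + 20\right) - -248847 = \left(-311\right) \left(-103\right) + 248847 = 32033 + 248847 = 280880$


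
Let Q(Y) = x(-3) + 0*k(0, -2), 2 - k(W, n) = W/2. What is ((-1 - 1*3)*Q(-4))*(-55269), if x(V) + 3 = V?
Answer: -1326456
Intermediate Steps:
k(W, n) = 2 - W/2
x(V) = -3 + V
Q(Y) = -6 (Q(Y) = (-3 - 3) + 0*(2 - ½*0) = -6 + 0*(2 + 0) = -6 + 0*2 = -6 + 0 = -6)
((-1 - 1*3)*Q(-4))*(-55269) = ((-1 - 1*3)*(-6))*(-55269) = ((-1 - 3)*(-6))*(-55269) = -4*(-6)*(-55269) = 24*(-55269) = -1326456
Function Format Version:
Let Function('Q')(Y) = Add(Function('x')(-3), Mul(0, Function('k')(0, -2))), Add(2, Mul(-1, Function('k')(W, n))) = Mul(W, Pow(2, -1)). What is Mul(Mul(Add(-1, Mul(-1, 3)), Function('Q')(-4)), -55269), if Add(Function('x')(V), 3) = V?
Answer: -1326456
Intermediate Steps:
Function('k')(W, n) = Add(2, Mul(Rational(-1, 2), W)) (Function('k')(W, n) = Add(2, Mul(-1, Mul(W, Pow(2, -1)))) = Add(2, Mul(-1, Mul(W, Rational(1, 2)))) = Add(2, Mul(-1, Mul(Rational(1, 2), W))) = Add(2, Mul(Rational(-1, 2), W)))
Function('x')(V) = Add(-3, V)
Function('Q')(Y) = -6 (Function('Q')(Y) = Add(Add(-3, -3), Mul(0, Add(2, Mul(Rational(-1, 2), 0)))) = Add(-6, Mul(0, Add(2, 0))) = Add(-6, Mul(0, 2)) = Add(-6, 0) = -6)
Mul(Mul(Add(-1, Mul(-1, 3)), Function('Q')(-4)), -55269) = Mul(Mul(Add(-1, Mul(-1, 3)), -6), -55269) = Mul(Mul(Add(-1, -3), -6), -55269) = Mul(Mul(-4, -6), -55269) = Mul(24, -55269) = -1326456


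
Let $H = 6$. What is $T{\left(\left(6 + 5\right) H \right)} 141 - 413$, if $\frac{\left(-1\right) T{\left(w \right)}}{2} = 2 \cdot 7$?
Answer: $-4361$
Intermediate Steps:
$T{\left(w \right)} = -28$ ($T{\left(w \right)} = - 2 \cdot 2 \cdot 7 = \left(-2\right) 14 = -28$)
$T{\left(\left(6 + 5\right) H \right)} 141 - 413 = \left(-28\right) 141 - 413 = -3948 - 413 = -4361$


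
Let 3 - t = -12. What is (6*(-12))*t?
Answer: -1080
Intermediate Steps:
t = 15 (t = 3 - 1*(-12) = 3 + 12 = 15)
(6*(-12))*t = (6*(-12))*15 = -72*15 = -1080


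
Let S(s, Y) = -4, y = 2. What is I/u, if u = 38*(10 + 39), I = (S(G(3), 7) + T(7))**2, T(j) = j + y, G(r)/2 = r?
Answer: 25/1862 ≈ 0.013426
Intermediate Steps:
G(r) = 2*r
T(j) = 2 + j (T(j) = j + 2 = 2 + j)
I = 25 (I = (-4 + (2 + 7))**2 = (-4 + 9)**2 = 5**2 = 25)
u = 1862 (u = 38*49 = 1862)
I/u = 25/1862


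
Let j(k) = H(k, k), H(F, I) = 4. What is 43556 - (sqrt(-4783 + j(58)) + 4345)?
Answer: 39211 - 9*I*sqrt(59) ≈ 39211.0 - 69.13*I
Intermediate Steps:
j(k) = 4
43556 - (sqrt(-4783 + j(58)) + 4345) = 43556 - (sqrt(-4783 + 4) + 4345) = 43556 - (sqrt(-4779) + 4345) = 43556 - (9*I*sqrt(59) + 4345) = 43556 - (4345 + 9*I*sqrt(59)) = 43556 + (-4345 - 9*I*sqrt(59)) = 39211 - 9*I*sqrt(59)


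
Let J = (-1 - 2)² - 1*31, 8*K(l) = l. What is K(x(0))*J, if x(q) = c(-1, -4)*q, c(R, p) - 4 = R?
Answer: 0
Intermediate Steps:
c(R, p) = 4 + R
x(q) = 3*q (x(q) = (4 - 1)*q = 3*q)
K(l) = l/8
J = -22 (J = (-3)² - 31 = 9 - 31 = -22)
K(x(0))*J = ((3*0)/8)*(-22) = ((⅛)*0)*(-22) = 0*(-22) = 0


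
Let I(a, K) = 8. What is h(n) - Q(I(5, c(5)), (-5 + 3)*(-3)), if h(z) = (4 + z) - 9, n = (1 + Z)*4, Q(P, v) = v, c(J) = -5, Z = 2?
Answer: 1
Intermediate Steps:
n = 12 (n = (1 + 2)*4 = 3*4 = 12)
h(z) = -5 + z
h(n) - Q(I(5, c(5)), (-5 + 3)*(-3)) = (-5 + 12) - (-5 + 3)*(-3) = 7 - (-2)*(-3) = 7 - 1*6 = 7 - 6 = 1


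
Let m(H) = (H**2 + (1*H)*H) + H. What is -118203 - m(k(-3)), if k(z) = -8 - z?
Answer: -118248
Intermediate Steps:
m(H) = H + 2*H**2 (m(H) = (H**2 + H*H) + H = (H**2 + H**2) + H = 2*H**2 + H = H + 2*H**2)
-118203 - m(k(-3)) = -118203 - (-8 - 1*(-3))*(1 + 2*(-8 - 1*(-3))) = -118203 - (-8 + 3)*(1 + 2*(-8 + 3)) = -118203 - (-5)*(1 + 2*(-5)) = -118203 - (-5)*(1 - 10) = -118203 - (-5)*(-9) = -118203 - 1*45 = -118203 - 45 = -118248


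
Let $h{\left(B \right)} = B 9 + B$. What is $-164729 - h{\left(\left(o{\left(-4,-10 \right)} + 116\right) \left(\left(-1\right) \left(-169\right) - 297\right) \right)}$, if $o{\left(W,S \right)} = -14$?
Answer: $-34169$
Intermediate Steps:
$h{\left(B \right)} = 10 B$ ($h{\left(B \right)} = 9 B + B = 10 B$)
$-164729 - h{\left(\left(o{\left(-4,-10 \right)} + 116\right) \left(\left(-1\right) \left(-169\right) - 297\right) \right)} = -164729 - 10 \left(-14 + 116\right) \left(\left(-1\right) \left(-169\right) - 297\right) = -164729 - 10 \cdot 102 \left(169 - 297\right) = -164729 - 10 \cdot 102 \left(-128\right) = -164729 - 10 \left(-13056\right) = -164729 - -130560 = -164729 + 130560 = -34169$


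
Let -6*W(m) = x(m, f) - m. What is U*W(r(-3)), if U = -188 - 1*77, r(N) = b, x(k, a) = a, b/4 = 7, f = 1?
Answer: -2385/2 ≈ -1192.5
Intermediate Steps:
b = 28 (b = 4*7 = 28)
r(N) = 28
W(m) = -1/6 + m/6 (W(m) = -(1 - m)/6 = -1/6 + m/6)
U = -265 (U = -188 - 77 = -265)
U*W(r(-3)) = -265*(-1/6 + (1/6)*28) = -265*(-1/6 + 14/3) = -265*9/2 = -2385/2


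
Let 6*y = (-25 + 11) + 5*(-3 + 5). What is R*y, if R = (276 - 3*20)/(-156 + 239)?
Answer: -144/83 ≈ -1.7349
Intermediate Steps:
y = -⅔ (y = ((-25 + 11) + 5*(-3 + 5))/6 = (-14 + 5*2)/6 = (-14 + 10)/6 = (⅙)*(-4) = -⅔ ≈ -0.66667)
R = 216/83 (R = (276 - 60)/83 = 216*(1/83) = 216/83 ≈ 2.6024)
R*y = (216/83)*(-⅔) = -144/83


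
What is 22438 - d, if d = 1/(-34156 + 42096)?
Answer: 178157719/7940 ≈ 22438.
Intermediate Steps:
d = 1/7940 ≈ 0.00012594
22438 - d = 22438 - 1*1/7940 = 22438 - 1/7940 = 178157719/7940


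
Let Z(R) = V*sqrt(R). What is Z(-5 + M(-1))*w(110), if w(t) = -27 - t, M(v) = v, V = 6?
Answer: -822*I*sqrt(6) ≈ -2013.5*I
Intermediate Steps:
Z(R) = 6*sqrt(R)
Z(-5 + M(-1))*w(110) = (6*sqrt(-5 - 1))*(-27 - 1*110) = (6*sqrt(-6))*(-27 - 110) = (6*(I*sqrt(6)))*(-137) = (6*I*sqrt(6))*(-137) = -822*I*sqrt(6)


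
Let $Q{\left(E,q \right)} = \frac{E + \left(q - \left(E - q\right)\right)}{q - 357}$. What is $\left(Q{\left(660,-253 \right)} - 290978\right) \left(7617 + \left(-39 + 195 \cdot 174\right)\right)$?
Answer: $- \frac{3683753519796}{305} \approx -1.2078 \cdot 10^{10}$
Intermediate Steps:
$Q{\left(E,q \right)} = \frac{2 q}{-357 + q}$ ($Q{\left(E,q \right)} = \frac{E - \left(E - 2 q\right)}{-357 + q} = \frac{2 q}{-357 + q}$)
$\left(Q{\left(660,-253 \right)} - 290978\right) \left(7617 + \left(-39 + 195 \cdot 174\right)\right) = \left(2 \left(-253\right) \frac{1}{-357 - 253} - 290978\right) \left(7617 + \left(-39 + 195 \cdot 174\right)\right) = \left(2 \left(-253\right) \frac{1}{-610} - 290978\right) \left(7617 + \left(-39 + 33930\right)\right) = \left(2 \left(-253\right) \left(- \frac{1}{610}\right) - 290978\right) \left(7617 + 33891\right) = \left(\frac{253}{305} - 290978\right) 41508 = \left(- \frac{88748037}{305}\right) 41508 = - \frac{3683753519796}{305}$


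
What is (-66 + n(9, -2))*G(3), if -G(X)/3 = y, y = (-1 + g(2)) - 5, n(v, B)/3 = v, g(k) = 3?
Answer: -351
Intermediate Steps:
n(v, B) = 3*v
y = -3 (y = (-1 + 3) - 5 = 2 - 5 = -3)
G(X) = 9 (G(X) = -3*(-3) = 9)
(-66 + n(9, -2))*G(3) = (-66 + 3*9)*9 = (-66 + 27)*9 = -39*9 = -351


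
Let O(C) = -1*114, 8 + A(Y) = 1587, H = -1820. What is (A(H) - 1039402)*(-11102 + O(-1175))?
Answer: 11640222768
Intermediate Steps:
A(Y) = 1579 (A(Y) = -8 + 1587 = 1579)
O(C) = -114
(A(H) - 1039402)*(-11102 + O(-1175)) = (1579 - 1039402)*(-11102 - 114) = -1037823*(-11216) = 11640222768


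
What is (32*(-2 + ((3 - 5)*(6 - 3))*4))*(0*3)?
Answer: 0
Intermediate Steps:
(32*(-2 + ((3 - 5)*(6 - 3))*4))*(0*3) = (32*(-2 - 2*3*4))*0 = (32*(-2 - 6*4))*0 = (32*(-2 - 24))*0 = (32*(-26))*0 = -832*0 = 0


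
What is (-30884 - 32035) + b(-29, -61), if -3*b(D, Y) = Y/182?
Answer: -34353713/546 ≈ -62919.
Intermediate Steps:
b(D, Y) = -Y/546 (b(D, Y) = -Y/(3*182) = -Y/546)
(-30884 - 32035) + b(-29, -61) = (-30884 - 32035) - 1/546*(-61) = -62919 + 61/546 = -34353713/546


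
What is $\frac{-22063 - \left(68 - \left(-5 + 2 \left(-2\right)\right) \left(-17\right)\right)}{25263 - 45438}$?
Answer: $\frac{7326}{6725} \approx 1.0894$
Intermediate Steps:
$\frac{-22063 - \left(68 - \left(-5 + 2 \left(-2\right)\right) \left(-17\right)\right)}{25263 - 45438} = \frac{-22063 - \left(68 - \left(-5 - 4\right) \left(-17\right)\right)}{-20175} = \left(-22063 - -85\right) \left(- \frac{1}{20175}\right) = \left(-22063 + \left(-68 + 153\right)\right) \left(- \frac{1}{20175}\right) = \left(-22063 + 85\right) \left(- \frac{1}{20175}\right) = \left(-21978\right) \left(- \frac{1}{20175}\right) = \frac{7326}{6725}$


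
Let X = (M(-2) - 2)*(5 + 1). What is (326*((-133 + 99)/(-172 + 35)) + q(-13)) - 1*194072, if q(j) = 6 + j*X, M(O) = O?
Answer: -26533214/137 ≈ -1.9367e+5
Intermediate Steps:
X = -24 (X = (-2 - 2)*(5 + 1) = -4*6 = -24)
q(j) = 6 - 24*j (q(j) = 6 + j*(-24) = 6 - 24*j)
(326*((-133 + 99)/(-172 + 35)) + q(-13)) - 1*194072 = (326*((-133 + 99)/(-172 + 35)) + (6 - 24*(-13))) - 1*194072 = (326*(-34/(-137)) + (6 + 312)) - 194072 = (326*(-34*(-1/137)) + 318) - 194072 = (326*(34/137) + 318) - 194072 = (11084/137 + 318) - 194072 = 54650/137 - 194072 = -26533214/137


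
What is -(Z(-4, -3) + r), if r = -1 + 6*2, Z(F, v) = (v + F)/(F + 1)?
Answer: -40/3 ≈ -13.333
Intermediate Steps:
Z(F, v) = (F + v)/(1 + F)
r = 11 (r = -1 + 12 = 11)
-(Z(-4, -3) + r) = -((-4 - 3)/(1 - 4) + 11) = -(-7/(-3) + 11) = -(-1/3*(-7) + 11) = -(7/3 + 11) = -1*40/3 = -40/3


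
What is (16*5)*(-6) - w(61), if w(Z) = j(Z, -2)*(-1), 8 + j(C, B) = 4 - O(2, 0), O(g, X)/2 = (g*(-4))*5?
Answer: -404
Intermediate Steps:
O(g, X) = -40*g (O(g, X) = 2*((g*(-4))*5) = 2*(-4*g*5) = 2*(-20*g) = -40*g)
j(C, B) = 76 (j(C, B) = -8 + (4 - (-40)*2) = -8 + (4 - 1*(-80)) = -8 + (4 + 80) = -8 + 84 = 76)
w(Z) = -76 (w(Z) = 76*(-1) = -76)
(16*5)*(-6) - w(61) = (16*5)*(-6) - 1*(-76) = 80*(-6) + 76 = -480 + 76 = -404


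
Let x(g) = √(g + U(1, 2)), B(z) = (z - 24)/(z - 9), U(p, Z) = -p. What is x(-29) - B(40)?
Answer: -16/31 + I*√30 ≈ -0.51613 + 5.4772*I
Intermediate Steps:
B(z) = (-24 + z)/(-9 + z)
x(g) = √(-1 + g) (x(g) = √(g - 1*1) = √(g - 1) = √(-1 + g))
x(-29) - B(40) = √(-1 - 29) - (-24 + 40)/(-9 + 40) = √(-30) - 16/31 = I*√30 - 16/31 = -16/31 + I*√30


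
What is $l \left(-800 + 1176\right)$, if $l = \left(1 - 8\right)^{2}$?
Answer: $18424$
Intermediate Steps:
$l = 49$ ($l = \left(1 - 8\right)^{2} = \left(-7\right)^{2} = 49$)
$l \left(-800 + 1176\right) = 49 \left(-800 + 1176\right) = 49 \cdot 376 = 18424$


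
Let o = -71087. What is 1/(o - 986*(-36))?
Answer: -1/35591 ≈ -2.8097e-5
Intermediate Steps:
1/(o - 986*(-36)) = 1/(-71087 - 986*(-36)) = 1/(-71087 + 35496) = 1/(-35591) = -1/35591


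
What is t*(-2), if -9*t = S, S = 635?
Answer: 1270/9 ≈ 141.11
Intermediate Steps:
t = -635/9 (t = -1/9*635 = -635/9 ≈ -70.556)
t*(-2) = -635/9*(-2) = 1270/9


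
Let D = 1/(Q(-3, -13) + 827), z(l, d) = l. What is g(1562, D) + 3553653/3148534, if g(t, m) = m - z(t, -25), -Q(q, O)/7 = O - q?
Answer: -4408264291601/2824234998 ≈ -1560.9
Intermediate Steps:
Q(q, O) = -7*O + 7*q (Q(q, O) = -7*(O - q) = -7*O + 7*q)
D = 1/897 (D = 1/((-7*(-13) + 7*(-3)) + 827) = 1/((91 - 21) + 827) = 1/(70 + 827) = 1/897 ≈ 0.0011148)
g(t, m) = m - t
g(1562, D) + 3553653/3148534 = (1/897 - 1*1562) + 3553653/3148534 = (1/897 - 1562) + 3553653*(1/3148534) = -1401113/897 + 3553653/3148534 = -4408264291601/2824234998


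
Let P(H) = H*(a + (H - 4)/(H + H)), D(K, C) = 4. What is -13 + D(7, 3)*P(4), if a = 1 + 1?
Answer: 19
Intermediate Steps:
a = 2
P(H) = H*(2 + (-4 + H)/(2*H)) (P(H) = H*(2 + (H - 4)/(H + H)) = H*(2 + (-4 + H)/((2*H))) = H*(2 + (-4 + H)*(1/(2*H))) = H*(2 + (-4 + H)/(2*H)))
-13 + D(7, 3)*P(4) = -13 + 4*(-2 + (5/2)*4) = -13 + 4*(-2 + 10) = -13 + 4*8 = -13 + 32 = 19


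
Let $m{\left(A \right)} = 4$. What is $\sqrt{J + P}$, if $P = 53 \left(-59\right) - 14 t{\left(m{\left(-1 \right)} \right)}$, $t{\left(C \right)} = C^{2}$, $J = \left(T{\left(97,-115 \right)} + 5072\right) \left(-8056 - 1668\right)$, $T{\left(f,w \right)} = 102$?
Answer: $i \sqrt{50315327} \approx 7093.3 i$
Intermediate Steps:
$J = -50311976$ ($J = \left(102 + 5072\right) \left(-8056 - 1668\right) = 5174 \left(-9724\right) = -50311976$)
$P = -3351$ ($P = 53 \left(-59\right) - 14 \cdot 4^{2} = -3127 - 224 = -3351$)
$\sqrt{J + P} = \sqrt{-50311976 - 3351} = \sqrt{-50315327} = i \sqrt{50315327}$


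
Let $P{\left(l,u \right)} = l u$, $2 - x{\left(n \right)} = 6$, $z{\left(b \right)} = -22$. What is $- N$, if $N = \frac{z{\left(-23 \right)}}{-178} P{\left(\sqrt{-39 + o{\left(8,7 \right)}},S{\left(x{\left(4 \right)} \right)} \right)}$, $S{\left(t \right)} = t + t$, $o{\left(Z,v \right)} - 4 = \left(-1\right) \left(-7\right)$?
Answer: $\frac{176 i \sqrt{7}}{89} \approx 5.232 i$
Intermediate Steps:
$o{\left(Z,v \right)} = 11$ ($o{\left(Z,v \right)} = 4 - -7 = 4 + 7 = 11$)
$x{\left(n \right)} = -4$ ($x{\left(n \right)} = 2 - 6 = -4$)
$S{\left(t \right)} = 2 t$
$N = - \frac{176 i \sqrt{7}}{89}$ ($N = - \frac{22}{-178} \sqrt{-39 + 11} \cdot 2 \left(-4\right) = \left(-22\right) \left(- \frac{1}{178}\right) \sqrt{-28} \left(-8\right) = \frac{11 \cdot 2 i \sqrt{7} \left(-8\right)}{89} = \frac{11 \left(- 16 i \sqrt{7}\right)}{89} = - \frac{176 i \sqrt{7}}{89} \approx - 5.232 i$)
$- N = - \frac{\left(-176\right) i \sqrt{7}}{89} = \frac{176 i \sqrt{7}}{89}$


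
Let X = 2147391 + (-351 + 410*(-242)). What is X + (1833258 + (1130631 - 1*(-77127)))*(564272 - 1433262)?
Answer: -2642610446020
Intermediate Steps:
X = 2047820 (X = 2147391 + (-351 - 99220) = 2147391 - 99571 = 2047820)
X + (1833258 + (1130631 - 1*(-77127)))*(564272 - 1433262) = 2047820 + (1833258 + (1130631 - 1*(-77127)))*(564272 - 1433262) = 2047820 + (1833258 + (1130631 + 77127))*(-868990) = 2047820 + (1833258 + 1207758)*(-868990) = 2047820 + 3041016*(-868990) = 2047820 - 2642612493840 = -2642610446020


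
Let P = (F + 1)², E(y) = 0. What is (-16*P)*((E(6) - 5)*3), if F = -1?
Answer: 0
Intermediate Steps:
P = 0 (P = (-1 + 1)² = 0² = 0)
(-16*P)*((E(6) - 5)*3) = (-16*0)*((0 - 5)*3) = 0*(-5*3) = 0*(-15) = 0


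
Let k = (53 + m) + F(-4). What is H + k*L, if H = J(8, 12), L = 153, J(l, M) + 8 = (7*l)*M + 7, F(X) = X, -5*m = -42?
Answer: 47266/5 ≈ 9453.2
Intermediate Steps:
m = 42/5 (m = -⅕*(-42) = 42/5 ≈ 8.4000)
J(l, M) = -1 + 7*M*l (J(l, M) = -8 + ((7*l)*M + 7) = -8 + (7*M*l + 7) = -8 + (7 + 7*M*l) = -1 + 7*M*l)
H = 671 (H = -1 + 7*12*8 = -1 + 672 = 671)
k = 287/5 (k = (53 + 42/5) - 4 = 307/5 - 4 = 287/5 ≈ 57.400)
H + k*L = 671 + (287/5)*153 = 671 + 43911/5 = 47266/5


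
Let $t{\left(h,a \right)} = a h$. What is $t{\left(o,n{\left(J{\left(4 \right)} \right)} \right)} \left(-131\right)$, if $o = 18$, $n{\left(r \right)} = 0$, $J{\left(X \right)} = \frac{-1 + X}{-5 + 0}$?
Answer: $0$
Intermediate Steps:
$J{\left(X \right)} = \frac{1}{5} - \frac{X}{5}$ ($J{\left(X \right)} = \frac{-1 + X}{-5} = \left(-1 + X\right) \left(- \frac{1}{5}\right) = \frac{1}{5} - \frac{X}{5}$)
$t{\left(o,n{\left(J{\left(4 \right)} \right)} \right)} \left(-131\right) = 0 \cdot 18 \left(-131\right) = 0 \left(-131\right) = 0$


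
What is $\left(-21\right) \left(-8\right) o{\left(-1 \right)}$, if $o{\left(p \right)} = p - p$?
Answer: $0$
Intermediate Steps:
$o{\left(p \right)} = 0$
$\left(-21\right) \left(-8\right) o{\left(-1 \right)} = \left(-21\right) \left(-8\right) 0 = 168 \cdot 0 = 0$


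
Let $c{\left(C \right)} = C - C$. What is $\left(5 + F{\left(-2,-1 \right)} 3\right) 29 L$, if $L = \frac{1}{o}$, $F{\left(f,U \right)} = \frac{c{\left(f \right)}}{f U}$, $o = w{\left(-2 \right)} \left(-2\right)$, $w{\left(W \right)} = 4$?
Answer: $- \frac{145}{8} \approx -18.125$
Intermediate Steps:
$c{\left(C \right)} = 0$
$o = -8$ ($o = 4 \left(-2\right) = -8$)
$F{\left(f,U \right)} = 0$ ($F{\left(f,U \right)} = \frac{0}{f U} = \frac{0}{U f} = 0 \frac{1}{U f} = 0$)
$L = - \frac{1}{8}$ ($L = \frac{1}{-8} = - \frac{1}{8} \approx -0.125$)
$\left(5 + F{\left(-2,-1 \right)} 3\right) 29 L = \left(5 + 0 \cdot 3\right) 29 \left(- \frac{1}{8}\right) = \left(5 + 0\right) 29 \left(- \frac{1}{8}\right) = 5 \cdot 29 \left(- \frac{1}{8}\right) = 145 \left(- \frac{1}{8}\right) = - \frac{145}{8}$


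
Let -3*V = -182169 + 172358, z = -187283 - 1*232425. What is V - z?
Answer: 1268935/3 ≈ 4.2298e+5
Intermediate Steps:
z = -419708 (z = -187283 - 232425 = -419708)
V = 9811/3 (V = -(-182169 + 172358)/3 = -⅓*(-9811) = 9811/3 ≈ 3270.3)
V - z = 9811/3 - 1*(-419708) = 9811/3 + 419708 = 1268935/3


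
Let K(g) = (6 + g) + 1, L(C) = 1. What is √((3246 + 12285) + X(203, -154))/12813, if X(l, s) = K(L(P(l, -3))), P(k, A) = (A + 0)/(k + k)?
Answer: √15539/12813 ≈ 0.0097288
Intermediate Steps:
P(k, A) = A/(2*k) (P(k, A) = A/((2*k)) = A*(1/(2*k)) = A/(2*k))
K(g) = 7 + g
X(l, s) = 8 (X(l, s) = 7 + 1 = 8)
√((3246 + 12285) + X(203, -154))/12813 = √((3246 + 12285) + 8)/12813 = √(15531 + 8)*(1/12813) = √15539*(1/12813) = √15539/12813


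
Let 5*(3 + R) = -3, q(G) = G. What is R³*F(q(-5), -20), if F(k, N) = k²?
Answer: -5832/5 ≈ -1166.4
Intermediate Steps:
R = -18/5 (R = -3 + (⅕)*(-3) = -3 - ⅗ = -18/5 ≈ -3.6000)
R³*F(q(-5), -20) = (-18/5)³*(-5)² = -5832/125*25 = -5832/5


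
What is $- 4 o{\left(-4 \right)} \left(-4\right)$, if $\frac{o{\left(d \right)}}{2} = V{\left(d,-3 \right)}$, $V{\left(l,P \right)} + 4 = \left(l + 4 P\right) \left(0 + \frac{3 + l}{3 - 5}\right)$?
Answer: $-384$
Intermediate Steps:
$V{\left(l,P \right)} = -4 + \left(- \frac{3}{2} - \frac{l}{2}\right) \left(l + 4 P\right)$ ($V{\left(l,P \right)} = -4 + \left(l + 4 P\right) \left(0 + \frac{3 + l}{3 - 5}\right) = -4 + \left(l + 4 P\right) \left(0 + \frac{3 + l}{-2}\right) = -4 + \left(l + 4 P\right) \left(0 + \left(3 + l\right) \left(- \frac{1}{2}\right)\right) = -4 + \left(l + 4 P\right) \left(0 - \left(\frac{3}{2} + \frac{l}{2}\right)\right) = -4 + \left(l + 4 P\right) \left(- \frac{3}{2} - \frac{l}{2}\right) = -4 + \left(- \frac{3}{2} - \frac{l}{2}\right) \left(l + 4 P\right)$)
$o{\left(d \right)} = 28 - d^{2} + 9 d$ ($o{\left(d \right)} = 2 \left(-4 - -18 - \frac{3 d}{2} - \frac{d^{2}}{2} - - 6 d\right) = 2 \left(-4 + 18 - \frac{3 d}{2} - \frac{d^{2}}{2} + 6 d\right) = 2 \left(14 - \frac{d^{2}}{2} + \frac{9 d}{2}\right) = 28 - d^{2} + 9 d$)
$- 4 o{\left(-4 \right)} \left(-4\right) = - 4 \left(28 - \left(-4\right)^{2} + 9 \left(-4\right)\right) \left(-4\right) = - 4 \left(28 - 16 - 36\right) \left(-4\right) = \left(-4\right) \left(-24\right) \left(-4\right) = 96 \left(-4\right) = -384$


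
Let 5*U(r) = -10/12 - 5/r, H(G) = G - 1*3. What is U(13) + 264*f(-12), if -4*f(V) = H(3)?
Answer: -19/78 ≈ -0.24359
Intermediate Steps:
H(G) = -3 + G (H(G) = G - 3 = -3 + G)
f(V) = 0 (f(V) = -(-3 + 3)/4 = -¼*0 = 0)
U(r) = -⅙ - 1/r (U(r) = (-10/12 - 5/r)/5 = (-10*1/12 - 5/r)/5 = (-⅚ - 5/r)/5 = -⅙ - 1/r)
U(13) + 264*f(-12) = (⅙)*(-6 - 1*13)/13 + 264*0 = (⅙)*(1/13)*(-6 - 13) + 0 = (⅙)*(1/13)*(-19) + 0 = -19/78 + 0 = -19/78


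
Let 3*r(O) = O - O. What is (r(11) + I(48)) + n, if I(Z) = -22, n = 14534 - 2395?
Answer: 12117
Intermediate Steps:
n = 12139
r(O) = 0 (r(O) = (O - O)/3 = (⅓)*0 = 0)
(r(11) + I(48)) + n = (0 - 22) + 12139 = -22 + 12139 = 12117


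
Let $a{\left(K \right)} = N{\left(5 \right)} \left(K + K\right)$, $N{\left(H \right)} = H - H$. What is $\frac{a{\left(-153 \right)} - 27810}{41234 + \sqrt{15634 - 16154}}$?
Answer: $- \frac{286679385}{425060819} + \frac{13905 i \sqrt{130}}{425060819} \approx -0.67444 + 0.00037299 i$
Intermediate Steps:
$N{\left(H \right)} = 0$
$a{\left(K \right)} = 0$ ($a{\left(K \right)} = 0 \left(K + K\right) = 0 \cdot 2 K = 0$)
$\frac{a{\left(-153 \right)} - 27810}{41234 + \sqrt{15634 - 16154}} = \frac{0 - 27810}{41234 + \sqrt{15634 - 16154}} = - \frac{27810}{41234 + \sqrt{-520}} = - \frac{27810}{41234 + 2 i \sqrt{130}}$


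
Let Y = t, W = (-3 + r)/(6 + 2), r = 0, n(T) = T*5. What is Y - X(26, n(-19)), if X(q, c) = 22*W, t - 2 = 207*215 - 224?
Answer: 177165/4 ≈ 44291.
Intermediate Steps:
n(T) = 5*T
W = -3/8 (W = (-3 + 0)/(6 + 2) = -3/8 ≈ -0.37500)
t = 44283 (t = 2 + (207*215 - 224) = 2 + (44505 - 224) = 2 + 44281 = 44283)
Y = 44283
X(q, c) = -33/4 (X(q, c) = 22*(-3/8) = -33/4)
Y - X(26, n(-19)) = 44283 - 1*(-33/4) = 44283 + 33/4 = 177165/4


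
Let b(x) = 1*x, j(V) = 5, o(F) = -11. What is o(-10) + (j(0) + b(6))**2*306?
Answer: 37015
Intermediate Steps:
b(x) = x
o(-10) + (j(0) + b(6))**2*306 = -11 + (5 + 6)**2*306 = -11 + 11**2*306 = -11 + 121*306 = -11 + 37026 = 37015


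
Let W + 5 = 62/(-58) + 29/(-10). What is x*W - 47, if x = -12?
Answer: 8791/145 ≈ 60.628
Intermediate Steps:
W = -2601/290 (W = -5 + (62/(-58) + 29/(-10)) = -5 + (62*(-1/58) + 29*(-⅒)) = -5 + (-31/29 - 29/10) = -5 - 1151/290 = -2601/290 ≈ -8.9690)
x*W - 47 = -12*(-2601/290) - 47 = 15606/145 - 47 = 8791/145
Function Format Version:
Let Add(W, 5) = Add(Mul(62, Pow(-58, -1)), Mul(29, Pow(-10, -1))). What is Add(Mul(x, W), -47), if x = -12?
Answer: Rational(8791, 145) ≈ 60.628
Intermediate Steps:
W = Rational(-2601, 290) (W = Add(-5, Add(Mul(62, Pow(-58, -1)), Mul(29, Pow(-10, -1)))) = Add(-5, Add(Mul(62, Rational(-1, 58)), Mul(29, Rational(-1, 10)))) = Add(-5, Add(Rational(-31, 29), Rational(-29, 10))) = Add(-5, Rational(-1151, 290)) = Rational(-2601, 290) ≈ -8.9690)
Add(Mul(x, W), -47) = Add(Mul(-12, Rational(-2601, 290)), -47) = Add(Rational(15606, 145), -47) = Rational(8791, 145)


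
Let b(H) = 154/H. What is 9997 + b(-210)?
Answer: 149944/15 ≈ 9996.3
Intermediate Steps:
9997 + b(-210) = 9997 + 154/(-210) = 9997 + 154*(-1/210) = 9997 - 11/15 = 149944/15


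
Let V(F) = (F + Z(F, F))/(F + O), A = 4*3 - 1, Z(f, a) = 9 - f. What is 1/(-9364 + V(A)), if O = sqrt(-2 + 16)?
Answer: -1001849/9380387081 + 9*sqrt(14)/9380387081 ≈ -0.00010680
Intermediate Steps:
O = sqrt(14) ≈ 3.7417
A = 11 (A = 12 - 1 = 11)
V(F) = 9/(F + sqrt(14)) (V(F) = (F + (9 - F))/(F + sqrt(14)) = 9/(F + sqrt(14)))
1/(-9364 + V(A)) = 1/(-9364 + 9/(11 + sqrt(14)))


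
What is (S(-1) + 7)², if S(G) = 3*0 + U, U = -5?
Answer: 4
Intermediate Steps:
S(G) = -5 (S(G) = 3*0 - 5 = 0 - 5 = -5)
(S(-1) + 7)² = (-5 + 7)² = 2² = 4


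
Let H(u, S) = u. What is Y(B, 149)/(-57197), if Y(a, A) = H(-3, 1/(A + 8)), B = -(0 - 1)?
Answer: 3/57197 ≈ 5.2450e-5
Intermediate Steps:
B = 1 (B = -1*(-1) = 1)
Y(a, A) = -3
Y(B, 149)/(-57197) = -3/(-57197) = -3*(-1/57197) = 3/57197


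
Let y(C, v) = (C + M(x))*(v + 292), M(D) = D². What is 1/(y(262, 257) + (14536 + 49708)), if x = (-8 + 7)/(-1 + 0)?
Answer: 1/208631 ≈ 4.7932e-6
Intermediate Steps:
x = 1 (x = -1/(-1) = -1*(-1) = 1)
y(C, v) = (1 + C)*(292 + v) (y(C, v) = (C + 1²)*(v + 292) = (C + 1)*(292 + v) = (1 + C)*(292 + v))
1/(y(262, 257) + (14536 + 49708)) = 1/((292 + 257 + 292*262 + 262*257) + (14536 + 49708)) = 1/((292 + 257 + 76504 + 67334) + 64244) = 1/(144387 + 64244) = 1/208631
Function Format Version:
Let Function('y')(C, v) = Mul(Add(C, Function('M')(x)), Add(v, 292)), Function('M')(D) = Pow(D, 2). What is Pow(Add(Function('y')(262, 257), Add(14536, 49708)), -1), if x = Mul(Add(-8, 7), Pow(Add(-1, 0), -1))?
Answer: Rational(1, 208631) ≈ 4.7932e-6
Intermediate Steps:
x = 1 (x = Mul(-1, Pow(-1, -1)) = Mul(-1, -1) = 1)
Function('y')(C, v) = Mul(Add(1, C), Add(292, v)) (Function('y')(C, v) = Mul(Add(C, Pow(1, 2)), Add(v, 292)) = Mul(Add(C, 1), Add(292, v)) = Mul(Add(1, C), Add(292, v)))
Pow(Add(Function('y')(262, 257), Add(14536, 49708)), -1) = Pow(Add(Add(292, 257, Mul(292, 262), Mul(262, 257)), Add(14536, 49708)), -1) = Pow(Add(Add(292, 257, 76504, 67334), 64244), -1) = Pow(Add(144387, 64244), -1) = Pow(208631, -1) = Rational(1, 208631)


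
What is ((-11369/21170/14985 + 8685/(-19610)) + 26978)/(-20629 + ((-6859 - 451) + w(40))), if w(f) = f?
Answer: -226791147961009/234537405247575 ≈ -0.96697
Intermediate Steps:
((-11369/21170/14985 + 8685/(-19610)) + 26978)/(-20629 + ((-6859 - 451) + w(40))) = ((-11369/21170/14985 + 8685/(-19610)) + 26978)/(-20629 + ((-6859 - 451) + 40)) = ((-11369*1/21170*(1/14985) + 8685*(-1/19610)) + 26978)/(-20629 + (-7310 + 40)) = ((-11369/21170*1/14985 - 1737/3922) + 26978)/(-20629 - 7270) = ((-11369/317232450 - 1737/3922) + 26978)/(-27899) = (-3723495641/8406659925 + 26978)*(-1/27899) = (226791147961009/8406659925)*(-1/27899) = -226791147961009/234537405247575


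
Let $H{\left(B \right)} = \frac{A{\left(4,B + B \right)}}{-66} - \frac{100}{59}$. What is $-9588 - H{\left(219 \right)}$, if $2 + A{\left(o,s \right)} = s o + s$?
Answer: $- \frac{18599990}{1947} \approx -9553.2$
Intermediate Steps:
$A{\left(o,s \right)} = -2 + s + o s$ ($A{\left(o,s \right)} = -2 + \left(s o + s\right) = -2 + \left(o s + s\right) = -2 + \left(s + o s\right) = -2 + s + o s$)
$H{\left(B \right)} = - \frac{3241}{1947} - \frac{5 B}{33}$ ($H{\left(B \right)} = \frac{-2 + \left(B + B\right) + 4 \left(B + B\right)}{-66} - \frac{100}{59} = \left(-2 + 2 B + 4 \cdot 2 B\right) \left(- \frac{1}{66}\right) - \frac{100}{59} = \left(-2 + 2 B + 8 B\right) \left(- \frac{1}{66}\right) - \frac{100}{59} = \left(-2 + 10 B\right) \left(- \frac{1}{66}\right) - \frac{100}{59} = \left(\frac{1}{33} - \frac{5 B}{33}\right) - \frac{100}{59} = - \frac{3241}{1947} - \frac{5 B}{33}$)
$-9588 - H{\left(219 \right)} = -9588 - \left(- \frac{3241}{1947} - \frac{365}{11}\right) = -9588 - - \frac{67846}{1947} = -9588 + \frac{67846}{1947} = - \frac{18599990}{1947}$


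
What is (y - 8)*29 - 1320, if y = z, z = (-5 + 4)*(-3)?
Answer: -1465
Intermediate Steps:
z = 3 (z = -1*(-3) = 3)
y = 3
(y - 8)*29 - 1320 = (3 - 8)*29 - 1320 = -5*29 - 1320 = -145 - 1320 = -1465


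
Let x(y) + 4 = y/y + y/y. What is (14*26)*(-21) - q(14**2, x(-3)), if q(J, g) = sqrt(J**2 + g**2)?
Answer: -7644 - 2*sqrt(9605) ≈ -7840.0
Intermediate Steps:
x(y) = -2 (x(y) = -4 + (y/y + y/y) = -4 + (1 + 1) = -4 + 2 = -2)
(14*26)*(-21) - q(14**2, x(-3)) = (14*26)*(-21) - sqrt((14**2)**2 + (-2)**2) = 364*(-21) - sqrt(196**2 + 4) = -7644 - sqrt(38416 + 4) = -7644 - sqrt(38420) = -7644 - 2*sqrt(9605)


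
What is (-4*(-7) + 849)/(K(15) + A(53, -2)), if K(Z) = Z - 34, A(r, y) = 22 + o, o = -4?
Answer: -877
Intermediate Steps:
A(r, y) = 18 (A(r, y) = 22 - 4 = 18)
K(Z) = -34 + Z
(-4*(-7) + 849)/(K(15) + A(53, -2)) = (-4*(-7) + 849)/((-34 + 15) + 18) = (28 + 849)/(-19 + 18) = 877/(-1) = 877*(-1) = -877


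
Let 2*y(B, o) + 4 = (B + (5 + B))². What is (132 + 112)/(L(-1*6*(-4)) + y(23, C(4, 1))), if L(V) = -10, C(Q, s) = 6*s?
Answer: 488/2577 ≈ 0.18937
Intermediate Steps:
y(B, o) = -2 + (5 + 2*B)²/2 (y(B, o) = -2 + (B + (5 + B))²/2 = -2 + (5 + 2*B)²/2)
(132 + 112)/(L(-1*6*(-4)) + y(23, C(4, 1))) = (132 + 112)/(-10 + (-2 + (5 + 2*23)²/2)) = 244/(-10 + (-2 + (5 + 46)²/2)) = 244/(-10 + (-2 + (½)*51²)) = 244/(-10 + (-2 + (½)*2601)) = 244/(-10 + (-2 + 2601/2)) = 244/(-10 + 2597/2) = 244/(2577/2) = 244*(2/2577) = 488/2577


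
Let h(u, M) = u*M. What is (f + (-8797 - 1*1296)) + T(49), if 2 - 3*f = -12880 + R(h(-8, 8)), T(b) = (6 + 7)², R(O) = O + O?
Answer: -16762/3 ≈ -5587.3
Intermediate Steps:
h(u, M) = M*u
R(O) = 2*O
T(b) = 169 (T(b) = 13² = 169)
f = 13010/3 (f = ⅔ - (-12880 + 2*(8*(-8)))/3 = ⅔ - (-12880 + 2*(-64))/3 = ⅔ - (-12880 - 128)/3 = ⅔ - ⅓*(-13008) = ⅔ + 4336 = 13010/3 ≈ 4336.7)
(f + (-8797 - 1*1296)) + T(49) = (13010/3 + (-8797 - 1*1296)) + 169 = (13010/3 + (-8797 - 1296)) + 169 = (13010/3 - 10093) + 169 = -17269/3 + 169 = -16762/3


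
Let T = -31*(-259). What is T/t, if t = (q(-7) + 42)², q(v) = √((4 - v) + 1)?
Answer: 297073/63948 - 56203*√3/127896 ≈ 3.8844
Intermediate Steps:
q(v) = √(5 - v)
t = (42 + 2*√3)² (t = (√(5 - 1*(-7)) + 42)² = (√(5 + 7) + 42)² = (√12 + 42)² = (2*√3 + 42)² = (42 + 2*√3)² ≈ 2067.0)
T = 8029
T/t = 8029/(1776 + 168*√3)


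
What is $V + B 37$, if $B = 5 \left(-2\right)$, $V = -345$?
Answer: $-715$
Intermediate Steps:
$B = -10$
$V + B 37 = -345 - 370 = -715$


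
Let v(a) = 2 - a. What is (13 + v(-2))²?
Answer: 289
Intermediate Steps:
(13 + v(-2))² = (13 + (2 - 1*(-2)))² = (13 + (2 + 2))² = (13 + 4)² = 17² = 289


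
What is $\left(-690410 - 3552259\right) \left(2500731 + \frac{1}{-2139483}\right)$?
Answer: $- \frac{7566476957905850056}{713161} \approx -1.061 \cdot 10^{13}$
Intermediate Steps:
$\left(-690410 - 3552259\right) \left(2500731 + \frac{1}{-2139483}\right) = - 4242669 \left(2500731 - \frac{1}{2139483}\right) = \left(-4242669\right) \frac{5350271462072}{2139483} = - \frac{7566476957905850056}{713161}$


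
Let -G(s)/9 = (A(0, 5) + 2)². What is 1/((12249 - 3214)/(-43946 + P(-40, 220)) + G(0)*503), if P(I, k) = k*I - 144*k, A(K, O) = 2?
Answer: -84426/6115153067 ≈ -1.3806e-5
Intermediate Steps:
G(s) = -144 (G(s) = -9*(2 + 2)² = -9*4² = -9*16 = -144)
P(I, k) = -144*k + I*k (P(I, k) = I*k - 144*k = -144*k + I*k)
1/((12249 - 3214)/(-43946 + P(-40, 220)) + G(0)*503) = 1/((12249 - 3214)/(-43946 + 220*(-144 - 40)) - 144*503) = 1/(9035/(-43946 + 220*(-184)) - 72432) = 1/(9035/(-43946 - 40480) - 72432) = 1/(9035/(-84426) - 72432) = 1/(9035*(-1/84426) - 72432) = 1/(-9035/84426 - 72432) = 1/(-6115153067/84426) = -84426/6115153067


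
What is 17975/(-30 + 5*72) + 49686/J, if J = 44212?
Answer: 2896811/52107 ≈ 55.594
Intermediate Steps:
17975/(-30 + 5*72) + 49686/J = 17975/(-30 + 5*72) + 49686/44212 = 17975/(-30 + 360) + 49686*(1/44212) = 17975/330 + 3549/3158 = 17975*(1/330) + 3549/3158 = 3595/66 + 3549/3158 = 2896811/52107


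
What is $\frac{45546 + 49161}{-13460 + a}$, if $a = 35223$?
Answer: $\frac{94707}{21763} \approx 4.3517$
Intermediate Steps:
$\frac{45546 + 49161}{-13460 + a} = \frac{45546 + 49161}{-13460 + 35223} = \frac{94707}{21763}$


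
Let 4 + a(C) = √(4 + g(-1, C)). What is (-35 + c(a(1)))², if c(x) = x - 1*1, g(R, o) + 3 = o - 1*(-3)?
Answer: (40 - √5)² ≈ 1426.1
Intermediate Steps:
g(R, o) = o (g(R, o) = -3 + (o - 1*(-3)) = -3 + (o + 3) = -3 + (3 + o) = o)
a(C) = -4 + √(4 + C)
c(x) = -1 + x (c(x) = x - 1 = -1 + x)
(-35 + c(a(1)))² = (-35 + (-1 + (-4 + √(4 + 1))))² = (-35 + (-1 + (-4 + √5)))² = (-35 + (-5 + √5))² = (-40 + √5)²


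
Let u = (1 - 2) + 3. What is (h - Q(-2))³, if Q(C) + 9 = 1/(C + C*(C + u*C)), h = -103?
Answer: -833237621/1000 ≈ -8.3324e+5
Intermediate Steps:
u = 2 (u = -1 + 3 = 2)
Q(C) = -9 + 1/(C + 3*C²) (Q(C) = -9 + 1/(C + C*(C + 2*C)) = -9 + 1/(C + C*(3*C)) = -9 + 1/(C + 3*C²))
(h - Q(-2))³ = (-103 - (1 - 27*(-2)² - 9*(-2))/((-2)*(1 + 3*(-2))))³ = (-103 - (-1)*(1 - 27*4 + 18)/(2*(1 - 6)))³ = (-103 - (-1)*(1 - 108 + 18)/(2*(-5)))³ = (-103 - (-1)*(-1)*(-89)/(2*5))³ = (-103 - 1*(-89/10))³ = (-103 + 89/10)³ = (-941/10)³ = -833237621/1000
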